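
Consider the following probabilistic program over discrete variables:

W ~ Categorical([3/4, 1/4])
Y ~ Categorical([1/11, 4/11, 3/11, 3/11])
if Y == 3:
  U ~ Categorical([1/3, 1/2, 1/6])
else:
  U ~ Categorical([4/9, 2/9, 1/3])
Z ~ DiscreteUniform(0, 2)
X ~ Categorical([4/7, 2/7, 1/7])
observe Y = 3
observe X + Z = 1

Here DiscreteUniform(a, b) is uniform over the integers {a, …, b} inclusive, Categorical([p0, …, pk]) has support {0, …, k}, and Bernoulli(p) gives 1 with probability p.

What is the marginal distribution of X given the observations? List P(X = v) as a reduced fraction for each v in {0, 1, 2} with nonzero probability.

Enumerate traces; 12 have nonzero weight after conditioning:
  (W=0, Y=3, U=0, Z=0, X=1) weight 1/154
  (W=0, Y=3, U=0, Z=1, X=0) weight 1/77
  (W=0, Y=3, U=1, Z=0, X=1) weight 3/308
  (W=0, Y=3, U=1, Z=1, X=0) weight 3/154
  (W=0, Y=3, U=2, Z=0, X=1) weight 1/308
  (W=0, Y=3, U=2, Z=1, X=0) weight 1/154
  (W=1, Y=3, U=0, Z=0, X=1) weight 1/462
  (W=1, Y=3, U=0, Z=1, X=0) weight 1/231
  … 4 more
Group by X:
  weight(X=0) = 4/77
  weight(X=1) = 2/77
Total weight = 4/77 + 2/77 = 6/77
P(X=0 | obs) = 4/77 / 6/77 = 2/3
P(X=1 | obs) = 2/77 / 6/77 = 1/3

P(X=0) = 2/3, P(X=1) = 1/3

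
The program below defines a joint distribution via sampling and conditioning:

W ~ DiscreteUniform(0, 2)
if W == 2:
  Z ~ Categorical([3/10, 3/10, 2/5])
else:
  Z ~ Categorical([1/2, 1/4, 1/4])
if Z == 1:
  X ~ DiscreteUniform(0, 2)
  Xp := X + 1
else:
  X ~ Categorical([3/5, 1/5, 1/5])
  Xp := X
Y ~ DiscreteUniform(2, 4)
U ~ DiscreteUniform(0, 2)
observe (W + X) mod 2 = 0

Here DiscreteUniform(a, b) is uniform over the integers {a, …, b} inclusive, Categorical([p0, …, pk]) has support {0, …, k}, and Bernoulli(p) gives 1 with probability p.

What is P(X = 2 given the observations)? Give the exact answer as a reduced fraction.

Enumerate traces; 135 have nonzero weight after conditioning:
  (W=0, Z=0, X=0, Y=2, U=0) weight 1/90
  (W=0, Z=0, X=0, Y=2, U=1) weight 1/90
  (W=0, Z=0, X=0, Y=2, U=2) weight 1/90
  (W=0, Z=0, X=0, Y=3, U=0) weight 1/90
  (W=0, Z=0, X=0, Y=3, U=1) weight 1/90
  (W=0, Z=0, X=0, Y=3, U=2) weight 1/90
  (W=0, Z=0, X=0, Y=4, U=0) weight 1/90
  (W=0, Z=0, X=0, Y=4, U=1) weight 1/90
  (W=0, Z=0, X=2, Y=2, U=0) weight 1/270
  (W=1, Z=0, X=1, Y=2, U=0) weight 1/270
  … 125 more
Group by X:
  weight(X=0) = 79/225
  weight(X=1) = 7/90
  weight(X=2) = 71/450
Total weight = 79/225 + 7/90 + 71/450 = 44/75
P(X=0 | obs) = 79/225 / 44/75 = 79/132
P(X=1 | obs) = 7/90 / 44/75 = 35/264
P(X=2 | obs) = 71/450 / 44/75 = 71/264

P(X = 2 | obs) = 71/264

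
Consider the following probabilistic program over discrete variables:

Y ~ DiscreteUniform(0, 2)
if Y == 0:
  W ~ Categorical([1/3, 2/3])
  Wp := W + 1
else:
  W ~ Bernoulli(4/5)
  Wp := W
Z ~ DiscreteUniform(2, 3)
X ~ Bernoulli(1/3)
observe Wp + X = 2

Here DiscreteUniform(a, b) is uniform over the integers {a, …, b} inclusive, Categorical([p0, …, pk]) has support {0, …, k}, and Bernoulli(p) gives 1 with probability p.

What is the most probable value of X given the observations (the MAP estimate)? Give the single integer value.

Enumerate traces; 8 have nonzero weight after conditioning:
  (Y=0, W=0, Z=2, X=1) weight 1/54
  (Y=0, W=0, Z=3, X=1) weight 1/54
  (Y=0, W=1, Z=2, X=0) weight 2/27
  (Y=0, W=1, Z=3, X=0) weight 2/27
  (Y=1, W=1, Z=2, X=1) weight 2/45
  (Y=1, W=1, Z=3, X=1) weight 2/45
  (Y=2, W=1, Z=2, X=1) weight 2/45
  (Y=2, W=1, Z=3, X=1) weight 2/45
Group by X:
  weight(X=0) = 4/27
  weight(X=1) = 29/135
Total weight = 4/27 + 29/135 = 49/135
P(X=0 | obs) = 4/27 / 49/135 = 20/49
P(X=1 | obs) = 29/135 / 49/135 = 29/49
argmax = 1

argmax_v P(X = v | obs) = 1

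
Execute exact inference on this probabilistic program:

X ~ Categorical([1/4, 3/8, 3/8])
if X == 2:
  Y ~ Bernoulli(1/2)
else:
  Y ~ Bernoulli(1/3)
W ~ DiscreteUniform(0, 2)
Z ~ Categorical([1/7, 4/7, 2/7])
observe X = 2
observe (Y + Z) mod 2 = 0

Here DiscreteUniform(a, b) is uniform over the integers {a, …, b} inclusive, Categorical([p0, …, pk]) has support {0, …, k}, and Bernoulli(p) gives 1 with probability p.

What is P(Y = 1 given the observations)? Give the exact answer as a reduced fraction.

P(Y = 1 | obs) = 4/7

Enumerate traces; 9 have nonzero weight after conditioning:
  (X=2, Y=0, W=0, Z=0) weight 1/112
  (X=2, Y=0, W=0, Z=2) weight 1/56
  (X=2, Y=0, W=1, Z=0) weight 1/112
  (X=2, Y=0, W=1, Z=2) weight 1/56
  (X=2, Y=0, W=2, Z=0) weight 1/112
  (X=2, Y=0, W=2, Z=2) weight 1/56
  (X=2, Y=1, W=0, Z=1) weight 1/28
  (X=2, Y=1, W=1, Z=1) weight 1/28
  … 1 more
Group by Y:
  weight(Y=0) = 9/112
  weight(Y=1) = 3/28
Total weight = 9/112 + 3/28 = 3/16
P(Y=0 | obs) = 9/112 / 3/16 = 3/7
P(Y=1 | obs) = 3/28 / 3/16 = 4/7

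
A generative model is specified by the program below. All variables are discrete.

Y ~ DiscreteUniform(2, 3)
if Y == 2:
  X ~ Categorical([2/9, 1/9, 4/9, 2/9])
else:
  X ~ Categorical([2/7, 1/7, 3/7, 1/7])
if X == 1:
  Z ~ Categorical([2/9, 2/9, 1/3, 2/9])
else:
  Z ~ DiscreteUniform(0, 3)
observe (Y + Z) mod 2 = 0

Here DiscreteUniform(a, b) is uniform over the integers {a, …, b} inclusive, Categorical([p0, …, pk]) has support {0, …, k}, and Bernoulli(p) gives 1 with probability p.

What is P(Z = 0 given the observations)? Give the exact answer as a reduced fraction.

Enumerate traces; 16 have nonzero weight after conditioning:
  (Y=2, X=0, Z=0) weight 1/36
  (Y=2, X=0, Z=2) weight 1/36
  (Y=2, X=1, Z=0) weight 1/81
  (Y=2, X=1, Z=2) weight 1/54
  (Y=2, X=2, Z=0) weight 1/18
  (Y=2, X=2, Z=2) weight 1/18
  (Y=2, X=3, Z=0) weight 1/36
  (Y=2, X=3, Z=2) weight 1/36
  (Y=3, X=0, Z=1) weight 1/28
  (Y=3, X=0, Z=3) weight 1/28
  … 6 more
Group by Z:
  weight(Z=0) = 10/81
  weight(Z=1) = 31/252
  weight(Z=2) = 7/54
  weight(Z=3) = 31/252
Total weight = 10/81 + 31/252 + 7/54 + 31/252 = 283/567
P(Z=0 | obs) = 10/81 / 283/567 = 70/283
P(Z=1 | obs) = 31/252 / 283/567 = 279/1132
P(Z=2 | obs) = 7/54 / 283/567 = 147/566
P(Z=3 | obs) = 31/252 / 283/567 = 279/1132

P(Z = 0 | obs) = 70/283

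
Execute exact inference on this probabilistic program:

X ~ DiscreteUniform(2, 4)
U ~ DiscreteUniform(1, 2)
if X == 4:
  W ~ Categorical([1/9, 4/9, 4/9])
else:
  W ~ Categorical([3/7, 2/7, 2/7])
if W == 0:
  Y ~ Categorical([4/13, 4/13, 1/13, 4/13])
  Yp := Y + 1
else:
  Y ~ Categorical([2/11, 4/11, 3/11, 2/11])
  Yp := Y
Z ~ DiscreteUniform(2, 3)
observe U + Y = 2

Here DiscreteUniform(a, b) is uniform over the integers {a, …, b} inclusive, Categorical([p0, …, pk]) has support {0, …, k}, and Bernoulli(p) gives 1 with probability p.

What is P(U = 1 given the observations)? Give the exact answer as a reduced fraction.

P(U = 1 | obs) = 2335/3838

Enumerate traces; 36 have nonzero weight after conditioning:
  (X=2, U=1, W=0, Y=1, Z=2) weight 1/91
  (X=2, U=1, W=0, Y=1, Z=3) weight 1/91
  (X=2, U=1, W=1, Y=1, Z=2) weight 2/231
  (X=2, U=1, W=1, Y=1, Z=3) weight 2/231
  (X=2, U=1, W=2, Y=1, Z=2) weight 2/231
  (X=2, U=1, W=2, Y=1, Z=3) weight 2/231
  (X=2, U=2, W=0, Y=0, Z=2) weight 1/91
  (X=2, U=2, W=0, Y=0, Z=3) weight 1/91
  … 28 more
Group by U:
  weight(U=1) = 4670/27027
  weight(U=2) = 334/3003
Total weight = 4670/27027 + 334/3003 = 7676/27027
P(U=1 | obs) = 4670/27027 / 7676/27027 = 2335/3838
P(U=2 | obs) = 334/3003 / 7676/27027 = 1503/3838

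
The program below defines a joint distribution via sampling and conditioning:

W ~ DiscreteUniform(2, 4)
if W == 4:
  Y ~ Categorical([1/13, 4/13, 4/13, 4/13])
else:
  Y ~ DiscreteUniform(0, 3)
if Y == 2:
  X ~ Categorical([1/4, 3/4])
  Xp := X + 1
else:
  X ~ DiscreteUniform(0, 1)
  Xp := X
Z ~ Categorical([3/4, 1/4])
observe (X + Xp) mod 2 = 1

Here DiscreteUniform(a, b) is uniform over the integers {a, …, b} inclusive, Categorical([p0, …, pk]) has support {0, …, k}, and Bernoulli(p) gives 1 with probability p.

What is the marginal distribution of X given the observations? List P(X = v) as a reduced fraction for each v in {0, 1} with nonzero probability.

Enumerate traces; 12 have nonzero weight after conditioning:
  (W=2, Y=2, X=0, Z=0) weight 1/64
  (W=2, Y=2, X=0, Z=1) weight 1/192
  (W=2, Y=2, X=1, Z=0) weight 3/64
  (W=2, Y=2, X=1, Z=1) weight 1/64
  (W=3, Y=2, X=0, Z=0) weight 1/64
  (W=3, Y=2, X=0, Z=1) weight 1/192
  (W=3, Y=2, X=1, Z=0) weight 3/64
  (W=3, Y=2, X=1, Z=1) weight 1/64
  … 4 more
Group by X:
  weight(X=0) = 7/104
  weight(X=1) = 21/104
Total weight = 7/104 + 21/104 = 7/26
P(X=0 | obs) = 7/104 / 7/26 = 1/4
P(X=1 | obs) = 21/104 / 7/26 = 3/4

P(X=0) = 1/4, P(X=1) = 3/4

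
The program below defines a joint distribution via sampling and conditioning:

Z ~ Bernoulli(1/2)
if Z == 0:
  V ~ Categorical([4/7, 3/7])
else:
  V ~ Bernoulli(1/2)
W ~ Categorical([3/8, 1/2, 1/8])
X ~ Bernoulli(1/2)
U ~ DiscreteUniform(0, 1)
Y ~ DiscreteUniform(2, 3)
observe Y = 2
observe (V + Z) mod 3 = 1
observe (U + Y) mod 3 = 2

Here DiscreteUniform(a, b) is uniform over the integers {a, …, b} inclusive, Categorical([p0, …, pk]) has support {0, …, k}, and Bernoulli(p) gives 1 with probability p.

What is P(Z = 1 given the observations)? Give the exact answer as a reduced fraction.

P(Z = 1 | obs) = 7/13

Enumerate traces; 12 have nonzero weight after conditioning:
  (Z=0, V=1, W=0, X=0, U=0, Y=2) weight 9/896
  (Z=0, V=1, W=0, X=1, U=0, Y=2) weight 9/896
  (Z=0, V=1, W=1, X=0, U=0, Y=2) weight 3/224
  (Z=0, V=1, W=1, X=1, U=0, Y=2) weight 3/224
  (Z=0, V=1, W=2, X=0, U=0, Y=2) weight 3/896
  (Z=0, V=1, W=2, X=1, U=0, Y=2) weight 3/896
  (Z=1, V=0, W=0, X=0, U=0, Y=2) weight 3/256
  (Z=1, V=0, W=0, X=1, U=0, Y=2) weight 3/256
  … 4 more
Group by Z:
  weight(Z=0) = 3/56
  weight(Z=1) = 1/16
Total weight = 3/56 + 1/16 = 13/112
P(Z=0 | obs) = 3/56 / 13/112 = 6/13
P(Z=1 | obs) = 1/16 / 13/112 = 7/13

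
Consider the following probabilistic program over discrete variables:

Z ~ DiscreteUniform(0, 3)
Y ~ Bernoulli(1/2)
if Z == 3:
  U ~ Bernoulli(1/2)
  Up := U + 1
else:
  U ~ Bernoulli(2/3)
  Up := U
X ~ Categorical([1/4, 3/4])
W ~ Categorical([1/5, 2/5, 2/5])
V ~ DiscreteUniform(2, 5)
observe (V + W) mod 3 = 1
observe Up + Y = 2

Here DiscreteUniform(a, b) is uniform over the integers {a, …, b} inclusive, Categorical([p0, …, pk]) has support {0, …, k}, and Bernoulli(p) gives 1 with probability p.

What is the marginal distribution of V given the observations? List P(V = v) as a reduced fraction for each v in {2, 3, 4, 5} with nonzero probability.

P(V=2) = 2/7, P(V=3) = 2/7, P(V=4) = 1/7, P(V=5) = 2/7

Enumerate traces; 40 have nonzero weight after conditioning:
  (Z=0, Y=1, U=1, X=0, W=0, V=4) weight 1/960
  (Z=0, Y=1, U=1, X=0, W=1, V=3) weight 1/480
  (Z=0, Y=1, U=1, X=0, W=2, V=2) weight 1/480
  (Z=0, Y=1, U=1, X=0, W=2, V=5) weight 1/480
  (Z=0, Y=1, U=1, X=1, W=0, V=4) weight 1/320
  (Z=0, Y=1, U=1, X=1, W=1, V=3) weight 1/160
  (Z=0, Y=1, U=1, X=1, W=2, V=2) weight 1/160
  (Z=0, Y=1, U=1, X=1, W=2, V=5) weight 1/160
  … 32 more
Group by V:
  weight(V=2) = 3/80
  weight(V=3) = 3/80
  weight(V=4) = 3/160
  weight(V=5) = 3/80
Total weight = 3/80 + 3/80 + 3/160 + 3/80 = 21/160
P(V=2 | obs) = 3/80 / 21/160 = 2/7
P(V=3 | obs) = 3/80 / 21/160 = 2/7
P(V=4 | obs) = 3/160 / 21/160 = 1/7
P(V=5 | obs) = 3/80 / 21/160 = 2/7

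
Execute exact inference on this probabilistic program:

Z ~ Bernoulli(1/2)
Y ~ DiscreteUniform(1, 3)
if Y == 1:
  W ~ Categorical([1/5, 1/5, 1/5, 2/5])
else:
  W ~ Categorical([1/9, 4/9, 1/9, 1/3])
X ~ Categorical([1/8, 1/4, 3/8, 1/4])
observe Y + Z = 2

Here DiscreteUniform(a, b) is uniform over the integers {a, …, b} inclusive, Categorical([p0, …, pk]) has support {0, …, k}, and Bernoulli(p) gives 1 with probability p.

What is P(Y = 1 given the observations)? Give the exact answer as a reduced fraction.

Enumerate traces; 32 have nonzero weight after conditioning:
  (Z=0, Y=2, W=0, X=0) weight 1/432
  (Z=0, Y=2, W=0, X=1) weight 1/216
  (Z=0, Y=2, W=0, X=2) weight 1/144
  (Z=0, Y=2, W=0, X=3) weight 1/216
  (Z=0, Y=2, W=1, X=0) weight 1/108
  (Z=0, Y=2, W=1, X=1) weight 1/54
  (Z=0, Y=2, W=1, X=2) weight 1/36
  (Z=0, Y=2, W=1, X=3) weight 1/54
  (Z=1, Y=1, W=0, X=0) weight 1/240
  … 23 more
Group by Y:
  weight(Y=1) = 1/6
  weight(Y=2) = 1/6
Total weight = 1/6 + 1/6 = 1/3
P(Y=1 | obs) = 1/6 / 1/3 = 1/2
P(Y=2 | obs) = 1/6 / 1/3 = 1/2

P(Y = 1 | obs) = 1/2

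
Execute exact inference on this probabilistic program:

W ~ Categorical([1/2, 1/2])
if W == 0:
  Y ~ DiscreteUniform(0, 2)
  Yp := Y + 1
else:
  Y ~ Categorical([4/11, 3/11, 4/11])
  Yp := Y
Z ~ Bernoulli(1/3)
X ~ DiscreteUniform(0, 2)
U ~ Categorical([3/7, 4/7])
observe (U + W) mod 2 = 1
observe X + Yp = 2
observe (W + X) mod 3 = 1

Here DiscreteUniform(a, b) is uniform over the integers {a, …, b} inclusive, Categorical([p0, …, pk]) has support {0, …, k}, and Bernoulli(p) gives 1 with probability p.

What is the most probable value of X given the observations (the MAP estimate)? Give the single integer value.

Enumerate traces; 4 have nonzero weight after conditioning:
  (W=0, Y=0, Z=0, X=1, U=1) weight 4/189
  (W=0, Y=0, Z=1, X=1, U=1) weight 2/189
  (W=1, Y=2, Z=0, X=0, U=0) weight 4/231
  (W=1, Y=2, Z=1, X=0, U=0) weight 2/231
Group by X:
  weight(X=0) = 2/77
  weight(X=1) = 2/63
Total weight = 2/77 + 2/63 = 40/693
P(X=0 | obs) = 2/77 / 40/693 = 9/20
P(X=1 | obs) = 2/63 / 40/693 = 11/20
argmax = 1

argmax_v P(X = v | obs) = 1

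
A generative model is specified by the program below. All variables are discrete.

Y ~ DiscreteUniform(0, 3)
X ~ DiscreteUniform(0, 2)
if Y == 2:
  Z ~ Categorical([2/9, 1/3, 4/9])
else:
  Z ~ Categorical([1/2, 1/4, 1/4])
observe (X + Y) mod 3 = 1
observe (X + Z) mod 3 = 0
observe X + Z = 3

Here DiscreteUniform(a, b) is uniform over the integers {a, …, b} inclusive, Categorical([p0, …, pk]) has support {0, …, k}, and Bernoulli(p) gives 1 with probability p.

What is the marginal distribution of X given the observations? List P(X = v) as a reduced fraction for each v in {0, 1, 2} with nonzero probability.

P(X=1) = 3/5, P(X=2) = 2/5

Enumerate traces; 3 have nonzero weight after conditioning:
  (Y=0, X=1, Z=2) weight 1/48
  (Y=2, X=2, Z=1) weight 1/36
  (Y=3, X=1, Z=2) weight 1/48
Group by X:
  weight(X=1) = 1/24
  weight(X=2) = 1/36
Total weight = 1/24 + 1/36 = 5/72
P(X=1 | obs) = 1/24 / 5/72 = 3/5
P(X=2 | obs) = 1/36 / 5/72 = 2/5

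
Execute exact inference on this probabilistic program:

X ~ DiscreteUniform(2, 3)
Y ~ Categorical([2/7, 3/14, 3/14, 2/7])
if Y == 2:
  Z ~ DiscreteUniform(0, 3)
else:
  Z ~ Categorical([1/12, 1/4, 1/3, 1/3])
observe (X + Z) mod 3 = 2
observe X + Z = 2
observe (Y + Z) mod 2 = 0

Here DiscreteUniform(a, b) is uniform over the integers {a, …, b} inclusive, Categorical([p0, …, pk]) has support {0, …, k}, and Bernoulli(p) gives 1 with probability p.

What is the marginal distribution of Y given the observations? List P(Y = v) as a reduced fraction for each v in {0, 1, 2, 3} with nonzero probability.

P(Y=0) = 4/13, P(Y=2) = 9/13

Enumerate traces; 2 have nonzero weight after conditioning:
  (X=2, Y=0, Z=0) weight 1/84
  (X=2, Y=2, Z=0) weight 3/112
Group by Y:
  weight(Y=0) = 1/84
  weight(Y=2) = 3/112
Total weight = 1/84 + 3/112 = 13/336
P(Y=0 | obs) = 1/84 / 13/336 = 4/13
P(Y=2 | obs) = 3/112 / 13/336 = 9/13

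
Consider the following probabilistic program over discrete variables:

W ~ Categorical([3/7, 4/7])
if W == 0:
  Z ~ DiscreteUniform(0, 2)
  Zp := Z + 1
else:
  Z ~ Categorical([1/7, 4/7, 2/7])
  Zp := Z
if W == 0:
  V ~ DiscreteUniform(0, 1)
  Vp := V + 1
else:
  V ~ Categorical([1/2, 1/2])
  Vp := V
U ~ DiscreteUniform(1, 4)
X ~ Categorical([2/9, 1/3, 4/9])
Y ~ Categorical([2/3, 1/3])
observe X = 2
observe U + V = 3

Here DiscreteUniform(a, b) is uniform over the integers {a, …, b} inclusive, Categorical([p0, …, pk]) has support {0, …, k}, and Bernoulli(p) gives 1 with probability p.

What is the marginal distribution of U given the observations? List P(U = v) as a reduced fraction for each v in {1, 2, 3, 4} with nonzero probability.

P(U=2) = 1/2, P(U=3) = 1/2

Enumerate traces; 24 have nonzero weight after conditioning:
  (W=0, Z=0, V=0, U=3, X=2, Y=0) weight 1/189
  (W=0, Z=0, V=0, U=3, X=2, Y=1) weight 1/378
  (W=0, Z=0, V=1, U=2, X=2, Y=0) weight 1/189
  (W=0, Z=0, V=1, U=2, X=2, Y=1) weight 1/378
  (W=0, Z=1, V=0, U=3, X=2, Y=0) weight 1/189
  (W=0, Z=1, V=0, U=3, X=2, Y=1) weight 1/378
  (W=0, Z=1, V=1, U=2, X=2, Y=0) weight 1/189
  (W=0, Z=1, V=1, U=2, X=2, Y=1) weight 1/378
  … 16 more
Group by U:
  weight(U=2) = 1/18
  weight(U=3) = 1/18
Total weight = 1/18 + 1/18 = 1/9
P(U=2 | obs) = 1/18 / 1/9 = 1/2
P(U=3 | obs) = 1/18 / 1/9 = 1/2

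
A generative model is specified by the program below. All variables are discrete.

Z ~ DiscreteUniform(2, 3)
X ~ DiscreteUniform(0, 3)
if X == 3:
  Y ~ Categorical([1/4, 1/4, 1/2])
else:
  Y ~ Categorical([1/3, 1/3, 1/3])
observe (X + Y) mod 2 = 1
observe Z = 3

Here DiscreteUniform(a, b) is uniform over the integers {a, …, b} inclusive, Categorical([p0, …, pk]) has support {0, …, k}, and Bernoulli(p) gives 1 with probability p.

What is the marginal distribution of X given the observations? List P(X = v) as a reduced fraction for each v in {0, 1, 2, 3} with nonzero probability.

P(X=0) = 4/25, P(X=1) = 8/25, P(X=2) = 4/25, P(X=3) = 9/25

Enumerate traces; 6 have nonzero weight after conditioning:
  (Z=3, X=0, Y=1) weight 1/24
  (Z=3, X=1, Y=0) weight 1/24
  (Z=3, X=1, Y=2) weight 1/24
  (Z=3, X=2, Y=1) weight 1/24
  (Z=3, X=3, Y=0) weight 1/32
  (Z=3, X=3, Y=2) weight 1/16
Group by X:
  weight(X=0) = 1/24
  weight(X=1) = 1/12
  weight(X=2) = 1/24
  weight(X=3) = 3/32
Total weight = 1/24 + 1/12 + 1/24 + 3/32 = 25/96
P(X=0 | obs) = 1/24 / 25/96 = 4/25
P(X=1 | obs) = 1/12 / 25/96 = 8/25
P(X=2 | obs) = 1/24 / 25/96 = 4/25
P(X=3 | obs) = 3/32 / 25/96 = 9/25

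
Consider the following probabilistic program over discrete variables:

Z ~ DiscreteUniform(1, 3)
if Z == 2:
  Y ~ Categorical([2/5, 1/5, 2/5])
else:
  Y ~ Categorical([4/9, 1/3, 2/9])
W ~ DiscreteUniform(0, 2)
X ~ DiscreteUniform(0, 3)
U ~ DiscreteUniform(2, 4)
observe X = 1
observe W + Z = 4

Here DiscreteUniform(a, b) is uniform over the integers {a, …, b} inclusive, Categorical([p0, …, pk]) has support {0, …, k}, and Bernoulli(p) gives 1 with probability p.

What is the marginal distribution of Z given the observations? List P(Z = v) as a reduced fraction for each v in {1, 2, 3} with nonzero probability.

Enumerate traces; 18 have nonzero weight after conditioning:
  (Z=2, Y=0, W=2, X=1, U=2) weight 1/270
  (Z=2, Y=0, W=2, X=1, U=3) weight 1/270
  (Z=2, Y=0, W=2, X=1, U=4) weight 1/270
  (Z=2, Y=1, W=2, X=1, U=2) weight 1/540
  (Z=2, Y=1, W=2, X=1, U=3) weight 1/540
  (Z=2, Y=1, W=2, X=1, U=4) weight 1/540
  (Z=2, Y=2, W=2, X=1, U=2) weight 1/270
  (Z=2, Y=2, W=2, X=1, U=3) weight 1/270
  (Z=3, Y=0, W=1, X=1, U=2) weight 1/243
  … 9 more
Group by Z:
  weight(Z=2) = 1/36
  weight(Z=3) = 1/36
Total weight = 1/36 + 1/36 = 1/18
P(Z=2 | obs) = 1/36 / 1/18 = 1/2
P(Z=3 | obs) = 1/36 / 1/18 = 1/2

P(Z=2) = 1/2, P(Z=3) = 1/2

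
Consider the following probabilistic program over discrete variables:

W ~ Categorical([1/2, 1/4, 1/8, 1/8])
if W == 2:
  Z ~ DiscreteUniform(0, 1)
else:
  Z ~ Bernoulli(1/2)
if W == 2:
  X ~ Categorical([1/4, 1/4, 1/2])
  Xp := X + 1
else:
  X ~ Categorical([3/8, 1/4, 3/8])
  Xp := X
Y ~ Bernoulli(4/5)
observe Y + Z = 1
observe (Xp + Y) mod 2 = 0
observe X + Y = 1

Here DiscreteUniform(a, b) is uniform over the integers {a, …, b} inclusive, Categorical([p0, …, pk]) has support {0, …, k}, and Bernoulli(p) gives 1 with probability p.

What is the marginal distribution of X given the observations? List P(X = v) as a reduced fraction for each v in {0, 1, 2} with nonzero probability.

P(X=0) = 4/5, P(X=1) = 1/5

Enumerate traces; 2 have nonzero weight after conditioning:
  (W=2, Z=0, X=0, Y=1) weight 1/80
  (W=2, Z=1, X=1, Y=0) weight 1/320
Group by X:
  weight(X=0) = 1/80
  weight(X=1) = 1/320
Total weight = 1/80 + 1/320 = 1/64
P(X=0 | obs) = 1/80 / 1/64 = 4/5
P(X=1 | obs) = 1/320 / 1/64 = 1/5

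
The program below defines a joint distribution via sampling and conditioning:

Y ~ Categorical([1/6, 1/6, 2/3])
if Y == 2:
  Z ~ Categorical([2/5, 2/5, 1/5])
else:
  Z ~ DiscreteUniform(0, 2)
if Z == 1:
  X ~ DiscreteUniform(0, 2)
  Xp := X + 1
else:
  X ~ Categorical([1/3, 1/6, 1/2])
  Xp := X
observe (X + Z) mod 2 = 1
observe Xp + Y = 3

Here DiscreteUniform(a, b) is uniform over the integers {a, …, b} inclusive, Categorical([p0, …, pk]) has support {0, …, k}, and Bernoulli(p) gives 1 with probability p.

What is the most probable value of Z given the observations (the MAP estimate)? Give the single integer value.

argmax_v P(Z = v | obs) = 1

Enumerate traces; 4 have nonzero weight after conditioning:
  (Y=0, Z=1, X=2) weight 1/54
  (Y=2, Z=0, X=1) weight 2/45
  (Y=2, Z=1, X=0) weight 4/45
  (Y=2, Z=2, X=1) weight 1/45
Group by Z:
  weight(Z=0) = 2/45
  weight(Z=1) = 29/270
  weight(Z=2) = 1/45
Total weight = 2/45 + 29/270 + 1/45 = 47/270
P(Z=0 | obs) = 2/45 / 47/270 = 12/47
P(Z=1 | obs) = 29/270 / 47/270 = 29/47
P(Z=2 | obs) = 1/45 / 47/270 = 6/47
argmax = 1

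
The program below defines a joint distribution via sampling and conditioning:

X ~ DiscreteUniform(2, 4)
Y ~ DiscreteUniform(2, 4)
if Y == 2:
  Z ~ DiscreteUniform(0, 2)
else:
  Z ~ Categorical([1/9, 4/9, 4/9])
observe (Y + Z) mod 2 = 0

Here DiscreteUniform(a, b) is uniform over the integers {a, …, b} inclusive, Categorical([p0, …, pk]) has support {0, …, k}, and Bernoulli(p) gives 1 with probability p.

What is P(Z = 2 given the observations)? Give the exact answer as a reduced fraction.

Enumerate traces; 15 have nonzero weight after conditioning:
  (X=2, Y=2, Z=0) weight 1/27
  (X=2, Y=2, Z=2) weight 1/27
  (X=2, Y=3, Z=1) weight 4/81
  (X=2, Y=4, Z=0) weight 1/81
  (X=2, Y=4, Z=2) weight 4/81
  (X=3, Y=2, Z=0) weight 1/27
  (X=3, Y=2, Z=2) weight 1/27
  (X=3, Y=3, Z=1) weight 4/81
  … 7 more
Group by Z:
  weight(Z=0) = 4/27
  weight(Z=1) = 4/27
  weight(Z=2) = 7/27
Total weight = 4/27 + 4/27 + 7/27 = 5/9
P(Z=0 | obs) = 4/27 / 5/9 = 4/15
P(Z=1 | obs) = 4/27 / 5/9 = 4/15
P(Z=2 | obs) = 7/27 / 5/9 = 7/15

P(Z = 2 | obs) = 7/15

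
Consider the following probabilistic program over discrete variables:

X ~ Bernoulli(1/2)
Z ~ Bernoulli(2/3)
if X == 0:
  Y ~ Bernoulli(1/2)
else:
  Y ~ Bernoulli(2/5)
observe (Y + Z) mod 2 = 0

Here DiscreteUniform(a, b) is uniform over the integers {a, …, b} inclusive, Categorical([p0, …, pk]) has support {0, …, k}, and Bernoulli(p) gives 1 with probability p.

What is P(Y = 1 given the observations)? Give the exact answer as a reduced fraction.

Enumerate traces; 4 have nonzero weight after conditioning:
  (X=0, Z=0, Y=0) weight 1/12
  (X=0, Z=1, Y=1) weight 1/6
  (X=1, Z=0, Y=0) weight 1/10
  (X=1, Z=1, Y=1) weight 2/15
Group by Y:
  weight(Y=0) = 11/60
  weight(Y=1) = 3/10
Total weight = 11/60 + 3/10 = 29/60
P(Y=0 | obs) = 11/60 / 29/60 = 11/29
P(Y=1 | obs) = 3/10 / 29/60 = 18/29

P(Y = 1 | obs) = 18/29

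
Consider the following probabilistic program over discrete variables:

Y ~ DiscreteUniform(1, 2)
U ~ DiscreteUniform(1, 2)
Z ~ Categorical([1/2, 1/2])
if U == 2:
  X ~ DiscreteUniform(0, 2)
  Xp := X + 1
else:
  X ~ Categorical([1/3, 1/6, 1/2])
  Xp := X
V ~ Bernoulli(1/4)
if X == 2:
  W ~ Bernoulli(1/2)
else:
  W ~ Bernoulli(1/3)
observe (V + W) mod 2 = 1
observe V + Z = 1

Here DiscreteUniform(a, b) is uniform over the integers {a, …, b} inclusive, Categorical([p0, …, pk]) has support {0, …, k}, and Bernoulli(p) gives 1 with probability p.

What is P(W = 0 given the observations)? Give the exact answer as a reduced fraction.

P(W = 0 | obs) = 43/130

Enumerate traces; 24 have nonzero weight after conditioning:
  (Y=1, U=1, Z=0, X=0, V=1, W=0) weight 1/144
  (Y=1, U=1, Z=0, X=1, V=1, W=0) weight 1/288
  (Y=1, U=1, Z=0, X=2, V=1, W=0) weight 1/128
  (Y=1, U=1, Z=1, X=0, V=0, W=1) weight 1/96
  (Y=1, U=1, Z=1, X=1, V=0, W=1) weight 1/192
  (Y=1, U=1, Z=1, X=2, V=0, W=1) weight 3/128
  (Y=1, U=2, Z=0, X=0, V=1, W=0) weight 1/144
  (Y=1, U=2, Z=0, X=1, V=1, W=0) weight 1/144
  … 16 more
Group by W:
  weight(W=0) = 43/576
  weight(W=1) = 29/192
Total weight = 43/576 + 29/192 = 65/288
P(W=0 | obs) = 43/576 / 65/288 = 43/130
P(W=1 | obs) = 29/192 / 65/288 = 87/130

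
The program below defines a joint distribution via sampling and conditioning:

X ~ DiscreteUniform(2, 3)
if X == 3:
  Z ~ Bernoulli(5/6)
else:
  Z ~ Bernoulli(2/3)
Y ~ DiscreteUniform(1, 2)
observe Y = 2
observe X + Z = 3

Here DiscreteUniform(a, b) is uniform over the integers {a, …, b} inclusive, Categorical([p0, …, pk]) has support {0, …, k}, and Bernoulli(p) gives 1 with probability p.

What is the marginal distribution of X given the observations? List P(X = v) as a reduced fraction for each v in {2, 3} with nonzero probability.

Enumerate traces; 2 have nonzero weight after conditioning:
  (X=2, Z=1, Y=2) weight 1/6
  (X=3, Z=0, Y=2) weight 1/24
Group by X:
  weight(X=2) = 1/6
  weight(X=3) = 1/24
Total weight = 1/6 + 1/24 = 5/24
P(X=2 | obs) = 1/6 / 5/24 = 4/5
P(X=3 | obs) = 1/24 / 5/24 = 1/5

P(X=2) = 4/5, P(X=3) = 1/5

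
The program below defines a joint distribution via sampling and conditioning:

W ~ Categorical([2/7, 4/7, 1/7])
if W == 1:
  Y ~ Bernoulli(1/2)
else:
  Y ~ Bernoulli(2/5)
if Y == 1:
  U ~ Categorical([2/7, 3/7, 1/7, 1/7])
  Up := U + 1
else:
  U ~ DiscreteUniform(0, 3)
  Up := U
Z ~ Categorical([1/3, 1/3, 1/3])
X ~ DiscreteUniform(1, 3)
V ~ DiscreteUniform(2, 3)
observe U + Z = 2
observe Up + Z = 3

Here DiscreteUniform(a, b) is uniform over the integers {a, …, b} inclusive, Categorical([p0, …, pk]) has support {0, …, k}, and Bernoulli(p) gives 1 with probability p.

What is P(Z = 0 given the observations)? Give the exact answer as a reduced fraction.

Enumerate traces; 54 have nonzero weight after conditioning:
  (W=0, Y=1, U=0, Z=2, X=1, V=2) weight 4/2205
  (W=0, Y=1, U=0, Z=2, X=1, V=3) weight 4/2205
  (W=0, Y=1, U=0, Z=2, X=2, V=2) weight 4/2205
  (W=0, Y=1, U=0, Z=2, X=2, V=3) weight 4/2205
  (W=0, Y=1, U=0, Z=2, X=3, V=2) weight 4/2205
  (W=0, Y=1, U=0, Z=2, X=3, V=3) weight 4/2205
  (W=0, Y=1, U=1, Z=1, X=1, V=2) weight 2/735
  (W=0, Y=1, U=1, Z=1, X=1, V=3) weight 2/735
  (W=0, Y=1, U=2, Z=0, X=1, V=2) weight 2/2205
  … 45 more
Group by Z:
  weight(Z=0) = 16/735
  weight(Z=1) = 16/245
  weight(Z=2) = 32/735
Total weight = 16/735 + 16/245 + 32/735 = 32/245
P(Z=0 | obs) = 16/735 / 32/245 = 1/6
P(Z=1 | obs) = 16/245 / 32/245 = 1/2
P(Z=2 | obs) = 32/735 / 32/245 = 1/3

P(Z = 0 | obs) = 1/6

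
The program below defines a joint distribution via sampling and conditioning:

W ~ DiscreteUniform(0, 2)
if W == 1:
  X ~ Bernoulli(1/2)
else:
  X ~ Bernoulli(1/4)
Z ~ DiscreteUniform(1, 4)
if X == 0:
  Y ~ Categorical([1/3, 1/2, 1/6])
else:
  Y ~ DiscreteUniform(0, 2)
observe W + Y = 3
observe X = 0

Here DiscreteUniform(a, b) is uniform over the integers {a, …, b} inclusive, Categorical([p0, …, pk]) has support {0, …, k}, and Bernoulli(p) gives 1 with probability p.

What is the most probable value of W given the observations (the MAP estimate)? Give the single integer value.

argmax_v P(W = v | obs) = 2

Enumerate traces; 8 have nonzero weight after conditioning:
  (W=1, X=0, Z=1, Y=2) weight 1/144
  (W=1, X=0, Z=2, Y=2) weight 1/144
  (W=1, X=0, Z=3, Y=2) weight 1/144
  (W=1, X=0, Z=4, Y=2) weight 1/144
  (W=2, X=0, Z=1, Y=1) weight 1/32
  (W=2, X=0, Z=2, Y=1) weight 1/32
  (W=2, X=0, Z=3, Y=1) weight 1/32
  (W=2, X=0, Z=4, Y=1) weight 1/32
Group by W:
  weight(W=1) = 1/36
  weight(W=2) = 1/8
Total weight = 1/36 + 1/8 = 11/72
P(W=1 | obs) = 1/36 / 11/72 = 2/11
P(W=2 | obs) = 1/8 / 11/72 = 9/11
argmax = 2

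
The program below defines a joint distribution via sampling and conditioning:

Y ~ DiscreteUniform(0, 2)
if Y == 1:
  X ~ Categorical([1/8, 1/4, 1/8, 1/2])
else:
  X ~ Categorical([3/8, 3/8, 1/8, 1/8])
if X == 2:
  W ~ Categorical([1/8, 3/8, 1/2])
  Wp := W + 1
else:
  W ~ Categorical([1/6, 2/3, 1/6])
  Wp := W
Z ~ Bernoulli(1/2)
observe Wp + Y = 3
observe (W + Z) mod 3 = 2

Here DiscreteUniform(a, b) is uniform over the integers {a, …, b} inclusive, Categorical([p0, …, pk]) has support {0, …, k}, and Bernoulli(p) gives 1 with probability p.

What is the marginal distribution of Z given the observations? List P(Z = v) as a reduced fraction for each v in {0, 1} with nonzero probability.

P(Z=0) = 40/161, P(Z=1) = 121/161

Enumerate traces; 8 have nonzero weight after conditioning:
  (Y=0, X=2, W=2, Z=0) weight 1/96
  (Y=1, X=0, W=2, Z=0) weight 1/288
  (Y=1, X=1, W=2, Z=0) weight 1/144
  (Y=1, X=2, W=1, Z=1) weight 1/128
  (Y=1, X=3, W=2, Z=0) weight 1/72
  (Y=2, X=0, W=1, Z=1) weight 1/24
  (Y=2, X=1, W=1, Z=1) weight 1/24
  (Y=2, X=3, W=1, Z=1) weight 1/72
Group by Z:
  weight(Z=0) = 5/144
  weight(Z=1) = 121/1152
Total weight = 5/144 + 121/1152 = 161/1152
P(Z=0 | obs) = 5/144 / 161/1152 = 40/161
P(Z=1 | obs) = 121/1152 / 161/1152 = 121/161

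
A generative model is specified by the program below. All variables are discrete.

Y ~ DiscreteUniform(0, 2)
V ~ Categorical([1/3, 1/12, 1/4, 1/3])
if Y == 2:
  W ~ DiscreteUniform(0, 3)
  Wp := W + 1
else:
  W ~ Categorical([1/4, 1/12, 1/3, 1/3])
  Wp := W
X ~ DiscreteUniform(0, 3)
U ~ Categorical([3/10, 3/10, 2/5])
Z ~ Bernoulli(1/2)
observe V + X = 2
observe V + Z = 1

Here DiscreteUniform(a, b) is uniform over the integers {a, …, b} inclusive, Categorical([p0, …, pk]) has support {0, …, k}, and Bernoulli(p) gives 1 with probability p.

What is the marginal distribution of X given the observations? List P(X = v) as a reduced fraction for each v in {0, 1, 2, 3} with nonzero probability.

Enumerate traces; 72 have nonzero weight after conditioning:
  (Y=0, V=0, W=0, X=2, U=0, Z=1) weight 1/960
  (Y=0, V=0, W=0, X=2, U=1, Z=1) weight 1/960
  (Y=0, V=0, W=0, X=2, U=2, Z=1) weight 1/720
  (Y=0, V=0, W=1, X=2, U=0, Z=1) weight 1/2880
  (Y=0, V=0, W=1, X=2, U=1, Z=1) weight 1/2880
  (Y=0, V=0, W=1, X=2, U=2, Z=1) weight 1/2160
  (Y=0, V=0, W=2, X=2, U=0, Z=1) weight 1/720
  (Y=0, V=0, W=2, X=2, U=1, Z=1) weight 1/720
  (Y=0, V=1, W=0, X=1, U=0, Z=0) weight 1/3840
  … 63 more
Group by X:
  weight(X=1) = 1/96
  weight(X=2) = 1/24
Total weight = 1/96 + 1/24 = 5/96
P(X=1 | obs) = 1/96 / 5/96 = 1/5
P(X=2 | obs) = 1/24 / 5/96 = 4/5

P(X=1) = 1/5, P(X=2) = 4/5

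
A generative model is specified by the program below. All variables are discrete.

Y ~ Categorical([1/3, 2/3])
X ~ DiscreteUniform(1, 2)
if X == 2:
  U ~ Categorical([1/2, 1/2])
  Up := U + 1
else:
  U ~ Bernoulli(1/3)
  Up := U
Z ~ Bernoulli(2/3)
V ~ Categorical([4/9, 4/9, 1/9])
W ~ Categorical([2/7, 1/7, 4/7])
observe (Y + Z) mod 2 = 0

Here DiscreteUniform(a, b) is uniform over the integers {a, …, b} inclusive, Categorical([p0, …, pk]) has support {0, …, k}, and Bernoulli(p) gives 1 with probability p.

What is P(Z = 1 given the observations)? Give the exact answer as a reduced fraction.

Enumerate traces; 72 have nonzero weight after conditioning:
  (Y=0, X=1, U=0, Z=0, V=0, W=0) weight 8/1701
  (Y=0, X=1, U=0, Z=0, V=0, W=1) weight 4/1701
  (Y=0, X=1, U=0, Z=0, V=0, W=2) weight 16/1701
  (Y=0, X=1, U=0, Z=0, V=1, W=0) weight 8/1701
  (Y=0, X=1, U=0, Z=0, V=1, W=1) weight 4/1701
  (Y=0, X=1, U=0, Z=0, V=1, W=2) weight 16/1701
  (Y=0, X=1, U=0, Z=0, V=2, W=0) weight 2/1701
  (Y=0, X=1, U=0, Z=0, V=2, W=1) weight 1/1701
  (Y=1, X=1, U=0, Z=1, V=0, W=0) weight 32/1701
  … 63 more
Group by Z:
  weight(Z=0) = 1/9
  weight(Z=1) = 4/9
Total weight = 1/9 + 4/9 = 5/9
P(Z=0 | obs) = 1/9 / 5/9 = 1/5
P(Z=1 | obs) = 4/9 / 5/9 = 4/5

P(Z = 1 | obs) = 4/5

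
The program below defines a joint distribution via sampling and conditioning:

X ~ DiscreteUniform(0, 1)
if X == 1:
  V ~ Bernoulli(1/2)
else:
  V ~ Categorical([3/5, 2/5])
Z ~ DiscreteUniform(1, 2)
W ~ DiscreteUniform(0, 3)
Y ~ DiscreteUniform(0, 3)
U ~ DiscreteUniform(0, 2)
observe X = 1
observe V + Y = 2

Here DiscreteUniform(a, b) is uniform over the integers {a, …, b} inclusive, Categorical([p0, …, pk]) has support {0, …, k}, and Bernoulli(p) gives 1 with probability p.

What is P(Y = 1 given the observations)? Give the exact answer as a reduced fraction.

Enumerate traces; 48 have nonzero weight after conditioning:
  (X=1, V=0, Z=1, W=0, Y=2, U=0) weight 1/384
  (X=1, V=0, Z=1, W=0, Y=2, U=1) weight 1/384
  (X=1, V=0, Z=1, W=0, Y=2, U=2) weight 1/384
  (X=1, V=0, Z=1, W=1, Y=2, U=0) weight 1/384
  (X=1, V=0, Z=1, W=1, Y=2, U=1) weight 1/384
  (X=1, V=0, Z=1, W=1, Y=2, U=2) weight 1/384
  (X=1, V=0, Z=1, W=2, Y=2, U=0) weight 1/384
  (X=1, V=0, Z=1, W=2, Y=2, U=1) weight 1/384
  (X=1, V=1, Z=1, W=0, Y=1, U=0) weight 1/384
  … 39 more
Group by Y:
  weight(Y=1) = 1/16
  weight(Y=2) = 1/16
Total weight = 1/16 + 1/16 = 1/8
P(Y=1 | obs) = 1/16 / 1/8 = 1/2
P(Y=2 | obs) = 1/16 / 1/8 = 1/2

P(Y = 1 | obs) = 1/2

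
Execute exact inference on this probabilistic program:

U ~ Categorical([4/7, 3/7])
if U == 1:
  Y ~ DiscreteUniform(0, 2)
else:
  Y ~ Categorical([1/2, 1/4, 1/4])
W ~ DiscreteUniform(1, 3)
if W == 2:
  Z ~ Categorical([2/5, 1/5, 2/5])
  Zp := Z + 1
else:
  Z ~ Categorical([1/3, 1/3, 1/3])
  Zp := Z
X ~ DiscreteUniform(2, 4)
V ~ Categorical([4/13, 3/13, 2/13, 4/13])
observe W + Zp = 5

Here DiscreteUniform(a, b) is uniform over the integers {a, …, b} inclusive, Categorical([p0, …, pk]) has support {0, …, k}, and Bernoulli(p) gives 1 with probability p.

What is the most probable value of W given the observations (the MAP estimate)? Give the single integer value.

Enumerate traces; 144 have nonzero weight after conditioning:
  (U=0, Y=0, W=2, Z=2, X=2, V=0) weight 16/4095
  (U=0, Y=0, W=2, Z=2, X=2, V=1) weight 4/1365
  (U=0, Y=0, W=2, Z=2, X=2, V=2) weight 8/4095
  (U=0, Y=0, W=2, Z=2, X=2, V=3) weight 16/4095
  (U=0, Y=0, W=2, Z=2, X=3, V=0) weight 16/4095
  (U=0, Y=0, W=2, Z=2, X=3, V=1) weight 4/1365
  (U=0, Y=0, W=2, Z=2, X=3, V=2) weight 8/4095
  (U=0, Y=0, W=2, Z=2, X=3, V=3) weight 16/4095
  (U=0, Y=0, W=3, Z=2, X=2, V=0) weight 8/2457
  … 135 more
Group by W:
  weight(W=2) = 2/15
  weight(W=3) = 1/9
Total weight = 2/15 + 1/9 = 11/45
P(W=2 | obs) = 2/15 / 11/45 = 6/11
P(W=3 | obs) = 1/9 / 11/45 = 5/11
argmax = 2

argmax_v P(W = v | obs) = 2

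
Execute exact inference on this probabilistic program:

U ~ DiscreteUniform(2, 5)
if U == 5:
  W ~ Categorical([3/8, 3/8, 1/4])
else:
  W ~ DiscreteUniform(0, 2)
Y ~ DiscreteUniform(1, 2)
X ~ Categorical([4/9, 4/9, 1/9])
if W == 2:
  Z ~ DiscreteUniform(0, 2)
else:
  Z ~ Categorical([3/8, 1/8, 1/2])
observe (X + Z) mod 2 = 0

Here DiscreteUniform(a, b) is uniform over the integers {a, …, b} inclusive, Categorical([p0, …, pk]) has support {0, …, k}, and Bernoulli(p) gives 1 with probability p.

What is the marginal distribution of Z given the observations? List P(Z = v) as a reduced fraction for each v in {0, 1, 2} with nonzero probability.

P(Z=0) = 695/1847, P(Z=1) = 292/1847, P(Z=2) = 860/1847

Enumerate traces; 120 have nonzero weight after conditioning:
  (U=2, W=0, Y=1, X=0, Z=0) weight 1/144
  (U=2, W=0, Y=1, X=0, Z=2) weight 1/108
  (U=2, W=0, Y=1, X=1, Z=1) weight 1/432
  (U=2, W=0, Y=1, X=2, Z=0) weight 1/576
  (U=2, W=0, Y=1, X=2, Z=2) weight 1/432
  (U=2, W=0, Y=2, X=0, Z=0) weight 1/144
  (U=2, W=0, Y=2, X=0, Z=2) weight 1/108
  (U=2, W=0, Y=2, X=1, Z=1) weight 1/432
  … 112 more
Group by Z:
  weight(Z=0) = 695/3456
  weight(Z=1) = 73/864
  weight(Z=2) = 215/864
Total weight = 695/3456 + 73/864 + 215/864 = 1847/3456
P(Z=0 | obs) = 695/3456 / 1847/3456 = 695/1847
P(Z=1 | obs) = 73/864 / 1847/3456 = 292/1847
P(Z=2 | obs) = 215/864 / 1847/3456 = 860/1847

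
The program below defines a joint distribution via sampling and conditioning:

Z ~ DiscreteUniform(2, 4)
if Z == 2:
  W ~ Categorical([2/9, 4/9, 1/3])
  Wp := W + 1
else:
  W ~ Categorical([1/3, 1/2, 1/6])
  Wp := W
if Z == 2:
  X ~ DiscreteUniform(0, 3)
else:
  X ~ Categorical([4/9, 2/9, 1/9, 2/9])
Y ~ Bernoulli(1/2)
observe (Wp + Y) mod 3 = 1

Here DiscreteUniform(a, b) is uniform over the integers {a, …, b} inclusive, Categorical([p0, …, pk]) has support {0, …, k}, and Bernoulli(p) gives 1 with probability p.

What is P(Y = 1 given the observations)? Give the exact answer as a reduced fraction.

Enumerate traces; 24 have nonzero weight after conditioning:
  (Z=2, W=0, X=0, Y=0) weight 1/108
  (Z=2, W=0, X=1, Y=0) weight 1/108
  (Z=2, W=0, X=2, Y=0) weight 1/108
  (Z=2, W=0, X=3, Y=0) weight 1/108
  (Z=2, W=2, X=0, Y=1) weight 1/72
  (Z=2, W=2, X=1, Y=1) weight 1/72
  (Z=2, W=2, X=2, Y=1) weight 1/72
  (Z=2, W=2, X=3, Y=1) weight 1/72
  … 16 more
Group by Y:
  weight(Y=0) = 11/54
  weight(Y=1) = 1/6
Total weight = 11/54 + 1/6 = 10/27
P(Y=0 | obs) = 11/54 / 10/27 = 11/20
P(Y=1 | obs) = 1/6 / 10/27 = 9/20

P(Y = 1 | obs) = 9/20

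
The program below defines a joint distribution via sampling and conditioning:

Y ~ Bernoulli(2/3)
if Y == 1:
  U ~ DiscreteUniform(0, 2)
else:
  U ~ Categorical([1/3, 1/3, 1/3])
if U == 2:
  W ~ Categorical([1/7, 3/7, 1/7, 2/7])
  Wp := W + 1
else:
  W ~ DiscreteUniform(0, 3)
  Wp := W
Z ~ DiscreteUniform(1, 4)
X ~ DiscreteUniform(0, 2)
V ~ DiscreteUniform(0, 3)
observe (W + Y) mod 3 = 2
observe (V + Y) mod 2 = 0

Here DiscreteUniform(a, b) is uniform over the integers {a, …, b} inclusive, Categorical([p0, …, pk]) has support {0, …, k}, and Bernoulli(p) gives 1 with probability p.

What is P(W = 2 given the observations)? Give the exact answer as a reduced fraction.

Enumerate traces; 144 have nonzero weight after conditioning:
  (Y=0, U=0, W=2, Z=1, X=0, V=0) weight 1/1728
  (Y=0, U=0, W=2, Z=1, X=0, V=2) weight 1/1728
  (Y=0, U=0, W=2, Z=1, X=1, V=0) weight 1/1728
  (Y=0, U=0, W=2, Z=1, X=1, V=2) weight 1/1728
  (Y=0, U=0, W=2, Z=1, X=2, V=0) weight 1/1728
  (Y=0, U=0, W=2, Z=1, X=2, V=2) weight 1/1728
  (Y=0, U=0, W=2, Z=2, X=0, V=0) weight 1/1728
  (Y=0, U=0, W=2, Z=2, X=0, V=2) weight 1/1728
  (Y=1, U=0, W=1, Z=1, X=0, V=1) weight 1/864
  … 135 more
Group by W:
  weight(W=1) = 13/126
  weight(W=2) = 1/28
Total weight = 13/126 + 1/28 = 5/36
P(W=1 | obs) = 13/126 / 5/36 = 26/35
P(W=2 | obs) = 1/28 / 5/36 = 9/35

P(W = 2 | obs) = 9/35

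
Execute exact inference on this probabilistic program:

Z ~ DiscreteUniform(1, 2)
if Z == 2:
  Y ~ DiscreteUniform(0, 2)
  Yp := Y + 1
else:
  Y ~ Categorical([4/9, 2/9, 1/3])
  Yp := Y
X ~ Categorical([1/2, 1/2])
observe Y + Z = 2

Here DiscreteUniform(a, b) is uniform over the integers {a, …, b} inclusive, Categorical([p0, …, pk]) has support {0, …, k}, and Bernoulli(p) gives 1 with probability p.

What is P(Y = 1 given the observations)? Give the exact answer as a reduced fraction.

P(Y = 1 | obs) = 2/5

Enumerate traces; 4 have nonzero weight after conditioning:
  (Z=1, Y=1, X=0) weight 1/18
  (Z=1, Y=1, X=1) weight 1/18
  (Z=2, Y=0, X=0) weight 1/12
  (Z=2, Y=0, X=1) weight 1/12
Group by Y:
  weight(Y=0) = 1/6
  weight(Y=1) = 1/9
Total weight = 1/6 + 1/9 = 5/18
P(Y=0 | obs) = 1/6 / 5/18 = 3/5
P(Y=1 | obs) = 1/9 / 5/18 = 2/5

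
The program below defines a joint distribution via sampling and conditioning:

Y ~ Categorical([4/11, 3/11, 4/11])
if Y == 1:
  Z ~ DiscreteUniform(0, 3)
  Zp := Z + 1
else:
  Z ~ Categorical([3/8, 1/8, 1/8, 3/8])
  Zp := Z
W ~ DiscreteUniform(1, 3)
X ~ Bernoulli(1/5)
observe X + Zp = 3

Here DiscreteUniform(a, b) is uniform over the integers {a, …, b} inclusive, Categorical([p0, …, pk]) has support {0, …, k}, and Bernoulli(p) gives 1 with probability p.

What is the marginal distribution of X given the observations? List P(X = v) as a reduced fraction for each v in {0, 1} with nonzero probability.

Enumerate traces; 18 have nonzero weight after conditioning:
  (Y=0, Z=2, W=1, X=1) weight 1/330
  (Y=0, Z=2, W=2, X=1) weight 1/330
  (Y=0, Z=2, W=3, X=1) weight 1/330
  (Y=0, Z=3, W=1, X=0) weight 2/55
  (Y=0, Z=3, W=2, X=0) weight 2/55
  (Y=0, Z=3, W=3, X=0) weight 2/55
  (Y=1, Z=1, W=1, X=1) weight 1/220
  (Y=1, Z=1, W=2, X=1) weight 1/220
  … 10 more
Group by X:
  weight(X=0) = 3/11
  weight(X=1) = 7/220
Total weight = 3/11 + 7/220 = 67/220
P(X=0 | obs) = 3/11 / 67/220 = 60/67
P(X=1 | obs) = 7/220 / 67/220 = 7/67

P(X=0) = 60/67, P(X=1) = 7/67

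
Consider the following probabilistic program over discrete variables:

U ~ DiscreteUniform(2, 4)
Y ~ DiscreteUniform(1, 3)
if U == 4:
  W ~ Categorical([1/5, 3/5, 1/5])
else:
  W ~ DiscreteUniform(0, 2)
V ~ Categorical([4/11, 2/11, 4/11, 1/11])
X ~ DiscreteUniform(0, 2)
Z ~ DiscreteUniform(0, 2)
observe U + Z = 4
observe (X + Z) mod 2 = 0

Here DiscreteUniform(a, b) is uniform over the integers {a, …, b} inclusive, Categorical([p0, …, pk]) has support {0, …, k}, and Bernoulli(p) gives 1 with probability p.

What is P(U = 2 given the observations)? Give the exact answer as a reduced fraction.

P(U = 2 | obs) = 2/5

Enumerate traces; 180 have nonzero weight after conditioning:
  (U=2, Y=1, W=0, V=0, X=0, Z=2) weight 4/2673
  (U=2, Y=1, W=0, V=0, X=2, Z=2) weight 4/2673
  (U=2, Y=1, W=0, V=1, X=0, Z=2) weight 2/2673
  (U=2, Y=1, W=0, V=1, X=2, Z=2) weight 2/2673
  (U=2, Y=1, W=0, V=2, X=0, Z=2) weight 4/2673
  (U=2, Y=1, W=0, V=2, X=2, Z=2) weight 4/2673
  (U=2, Y=1, W=0, V=3, X=0, Z=2) weight 1/2673
  (U=2, Y=1, W=0, V=3, X=2, Z=2) weight 1/2673
  (U=3, Y=1, W=0, V=0, X=1, Z=1) weight 4/2673
  (U=4, Y=1, W=0, V=0, X=0, Z=0) weight 4/4455
  … 170 more
Group by U:
  weight(U=2) = 2/27
  weight(U=3) = 1/27
  weight(U=4) = 2/27
Total weight = 2/27 + 1/27 + 2/27 = 5/27
P(U=2 | obs) = 2/27 / 5/27 = 2/5
P(U=3 | obs) = 1/27 / 5/27 = 1/5
P(U=4 | obs) = 2/27 / 5/27 = 2/5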